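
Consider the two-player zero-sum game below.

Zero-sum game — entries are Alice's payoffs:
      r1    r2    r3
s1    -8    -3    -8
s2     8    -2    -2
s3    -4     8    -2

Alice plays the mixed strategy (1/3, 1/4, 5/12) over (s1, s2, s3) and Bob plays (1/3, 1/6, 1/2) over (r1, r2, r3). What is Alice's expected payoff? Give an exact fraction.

Against (1/3, 1/6, 1/2), each row's expected payoff is s1: -43/6; s2: 4/3; s3: -1.
Taking the (1/3, 1/4, 5/12)-weighted average: (1/3)·(-43/6) + (1/4)·(4/3) + (5/12)·(-1) = -89/36.

-89/36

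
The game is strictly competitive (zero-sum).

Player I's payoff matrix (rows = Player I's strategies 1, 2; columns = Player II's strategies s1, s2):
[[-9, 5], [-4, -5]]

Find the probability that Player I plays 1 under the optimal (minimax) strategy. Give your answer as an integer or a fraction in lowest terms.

1/15

Row minima are -9 and -5, so Player I's maximin is -5; column maxima are -4 and 5, so Player II's minimax is -4. These differ, so the equilibrium is in mixed strategies.
Let Player I play 1 with probability p. Player II is indifferent when −9p − 4(1−p) = 5p − 5(1−p), giving p = 1/15.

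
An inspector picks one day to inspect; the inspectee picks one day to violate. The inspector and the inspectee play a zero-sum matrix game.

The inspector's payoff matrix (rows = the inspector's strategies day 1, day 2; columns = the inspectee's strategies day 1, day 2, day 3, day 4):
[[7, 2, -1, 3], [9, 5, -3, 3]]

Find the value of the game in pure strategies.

Row minima: -1, -3 → the inspector's maximin is -1.
Column maxima: 9, 5, -1, 3 → the inspectee's minimax is -1.
They coincide at (day 1, day 3), so the value is -1.

-1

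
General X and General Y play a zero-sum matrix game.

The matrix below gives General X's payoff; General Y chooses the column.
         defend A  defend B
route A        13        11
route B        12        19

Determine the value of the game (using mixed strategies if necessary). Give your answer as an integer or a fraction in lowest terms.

Row minima are 11 and 12, so General X's maximin is 12; column maxima are 13 and 19, so General Y's minimax is 13. These differ, so the equilibrium is in mixed strategies.
Let General X play route A with probability p. General Y is indifferent when 13p + 12(1−p) = 11p + 19(1−p), giving p = 7/9.
Let General Y play defend A with probability q. General X is indifferent when 13q + 11(1−q) = 12q + 19(1−q), giving q = 8/9.
The value is 13·(8/9) + (11)·(1/9) = 115/9.

115/9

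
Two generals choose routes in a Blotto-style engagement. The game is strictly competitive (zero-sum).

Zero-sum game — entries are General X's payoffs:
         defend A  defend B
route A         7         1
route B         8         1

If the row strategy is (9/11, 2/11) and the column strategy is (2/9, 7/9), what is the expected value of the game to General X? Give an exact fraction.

Against (2/9, 7/9), each row's expected payoff is route A: 7/3; route B: 23/9.
Taking the (9/11, 2/11)-weighted average: (9/11)·(7/3) + (2/11)·(23/9) = 235/99.

235/99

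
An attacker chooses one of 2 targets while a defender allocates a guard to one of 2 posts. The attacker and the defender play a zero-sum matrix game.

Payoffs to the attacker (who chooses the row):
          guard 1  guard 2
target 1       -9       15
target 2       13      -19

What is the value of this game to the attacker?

3/7

Row minima are -9 and -19, so the attacker's maximin is -9; column maxima are 13 and 15, so the defender's minimax is 13. These differ, so the equilibrium is in mixed strategies.
Let the attacker play target 1 with probability p. The defender is indifferent when −9p + 13(1−p) = 15p − 19(1−p), giving p = 4/7.
Let the defender play guard 1 with probability q. The attacker is indifferent when −9q + 15(1−q) = 13q − 19(1−q), giving q = 17/28.
The value is -9·(17/28) + (15)·(11/28) = 3/7.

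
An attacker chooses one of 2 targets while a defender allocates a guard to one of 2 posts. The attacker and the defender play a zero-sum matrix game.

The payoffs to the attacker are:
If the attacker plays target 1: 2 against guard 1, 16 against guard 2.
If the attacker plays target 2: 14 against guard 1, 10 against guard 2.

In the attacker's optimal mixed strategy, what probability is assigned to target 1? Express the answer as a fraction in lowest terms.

Row minima are 2 and 10, so the attacker's maximin is 10; column maxima are 14 and 16, so the defender's minimax is 14. These differ, so the equilibrium is in mixed strategies.
Let the attacker play target 1 with probability p. The defender is indifferent when 2p + 14(1−p) = 16p + 10(1−p), giving p = 2/9.

2/9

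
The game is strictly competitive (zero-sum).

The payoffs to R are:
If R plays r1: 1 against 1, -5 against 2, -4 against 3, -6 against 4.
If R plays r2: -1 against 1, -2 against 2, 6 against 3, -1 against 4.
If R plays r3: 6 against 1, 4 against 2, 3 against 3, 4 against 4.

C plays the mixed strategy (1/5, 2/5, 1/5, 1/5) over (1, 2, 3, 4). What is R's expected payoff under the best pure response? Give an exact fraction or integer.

r1: (1)·(1/5) + (-5)·(2/5) + (-4)·(1/5) + (-6)·(1/5) = -19/5.
r2: (-1)·(1/5) + (-2)·(2/5) + (6)·(1/5) + (-1)·(1/5) = 0.
r3: (6)·(1/5) + (4)·(2/5) + (3)·(1/5) + (4)·(1/5) = 21/5.
The best pure response is r3 with expected payoff 21/5.

21/5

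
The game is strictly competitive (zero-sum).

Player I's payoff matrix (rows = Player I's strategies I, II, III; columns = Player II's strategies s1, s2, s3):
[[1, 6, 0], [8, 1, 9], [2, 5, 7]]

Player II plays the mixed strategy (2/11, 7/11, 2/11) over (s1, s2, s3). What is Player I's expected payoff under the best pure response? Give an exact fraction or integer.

I: (1)·(2/11) + (6)·(7/11) + (0)·(2/11) = 4.
II: (8)·(2/11) + (1)·(7/11) + (9)·(2/11) = 41/11.
III: (2)·(2/11) + (5)·(7/11) + (7)·(2/11) = 53/11.
The best pure response is III with expected payoff 53/11.

53/11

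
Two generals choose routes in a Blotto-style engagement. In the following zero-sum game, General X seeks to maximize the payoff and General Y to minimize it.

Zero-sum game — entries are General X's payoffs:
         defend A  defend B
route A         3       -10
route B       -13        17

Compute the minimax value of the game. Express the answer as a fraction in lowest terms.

Row minima are -10 and -13, so General X's maximin is -10; column maxima are 3 and 17, so General Y's minimax is 3. These differ, so the equilibrium is in mixed strategies.
Let General X play route A with probability p. General Y is indifferent when 3p − 13(1−p) = −10p + 17(1−p), giving p = 30/43.
Let General Y play defend A with probability q. General X is indifferent when 3q − 10(1−q) = −13q + 17(1−q), giving q = 27/43.
The value is 3·(27/43) + (-10)·(16/43) = -79/43.

-79/43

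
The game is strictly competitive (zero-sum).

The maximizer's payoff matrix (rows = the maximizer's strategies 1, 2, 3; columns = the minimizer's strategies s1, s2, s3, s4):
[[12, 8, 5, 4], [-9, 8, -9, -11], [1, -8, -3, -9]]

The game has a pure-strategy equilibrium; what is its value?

4

Row minima: 4, -11, -9 → the maximizer's maximin is 4.
Column maxima: 12, 8, 5, 4 → the minimizer's minimax is 4.
They coincide at (1, s4), so the value is 4.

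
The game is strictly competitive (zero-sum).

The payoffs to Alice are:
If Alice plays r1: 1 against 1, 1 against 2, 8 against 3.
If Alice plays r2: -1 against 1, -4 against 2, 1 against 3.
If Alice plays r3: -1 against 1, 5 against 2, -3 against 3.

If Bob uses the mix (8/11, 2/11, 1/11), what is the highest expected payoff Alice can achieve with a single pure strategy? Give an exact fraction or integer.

r1: (1)·(8/11) + (1)·(2/11) + (8)·(1/11) = 18/11.
r2: (-1)·(8/11) + (-4)·(2/11) + (1)·(1/11) = -15/11.
r3: (-1)·(8/11) + (5)·(2/11) + (-3)·(1/11) = -1/11.
The best pure response is r1 with expected payoff 18/11.

18/11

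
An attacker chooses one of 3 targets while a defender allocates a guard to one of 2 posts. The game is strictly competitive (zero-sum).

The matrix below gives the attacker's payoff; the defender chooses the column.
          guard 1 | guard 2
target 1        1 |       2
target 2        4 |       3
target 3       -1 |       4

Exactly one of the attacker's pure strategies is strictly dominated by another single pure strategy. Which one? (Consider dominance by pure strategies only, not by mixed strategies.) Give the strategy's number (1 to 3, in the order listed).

1

Compare target 1 with target 2: 4 > 1, 3 > 2.
So target 2 strictly dominates target 1 for the attacker; target 1 is strictly dominated.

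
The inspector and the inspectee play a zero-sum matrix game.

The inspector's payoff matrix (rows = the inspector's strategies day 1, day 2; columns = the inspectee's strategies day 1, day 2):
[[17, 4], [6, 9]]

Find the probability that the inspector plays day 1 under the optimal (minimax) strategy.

3/16

Row minima are 4 and 6, so the inspector's maximin is 6; column maxima are 17 and 9, so the inspectee's minimax is 9. These differ, so the equilibrium is in mixed strategies.
Let the inspector play day 1 with probability p. The inspectee is indifferent when 17p + 6(1−p) = 4p + 9(1−p), giving p = 3/16.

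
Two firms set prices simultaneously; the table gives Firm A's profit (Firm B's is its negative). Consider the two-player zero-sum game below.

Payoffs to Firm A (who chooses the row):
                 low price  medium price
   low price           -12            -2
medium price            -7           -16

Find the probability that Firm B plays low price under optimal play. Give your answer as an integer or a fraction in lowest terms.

Row minima are -12 and -16, so Firm A's maximin is -12; column maxima are -7 and -2, so Firm B's minimax is -7. These differ, so the equilibrium is in mixed strategies.
Let Firm B play low price with probability q. Firm A is indifferent when −12q − 2(1−q) = −7q − 16(1−q), giving q = 14/19.

14/19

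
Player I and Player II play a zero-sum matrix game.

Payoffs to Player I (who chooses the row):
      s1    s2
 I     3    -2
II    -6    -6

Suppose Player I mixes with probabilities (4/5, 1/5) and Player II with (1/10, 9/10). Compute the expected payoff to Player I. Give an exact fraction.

Against (1/10, 9/10), each row's expected payoff is I: -3/2; II: -6.
Taking the (4/5, 1/5)-weighted average: (4/5)·(-3/2) + (1/5)·(-6) = -12/5.

-12/5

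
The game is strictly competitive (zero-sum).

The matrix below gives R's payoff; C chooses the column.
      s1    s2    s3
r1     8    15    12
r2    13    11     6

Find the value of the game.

Column s2 is strictly dominated by s3 for C (it gives R more in every row).
The remaining 2×2 game on (r1, r2) × (s1, s3) has no saddle point. Let R play r1 with probability p; indifference gives 8p + 13(1−p) = 12p + 6(1−p), so p = 7/11.
Similarly C's optimal q on s1 is 6/11, and the value is 8·(6/11) + (12)·(5/11) = 108/11.

108/11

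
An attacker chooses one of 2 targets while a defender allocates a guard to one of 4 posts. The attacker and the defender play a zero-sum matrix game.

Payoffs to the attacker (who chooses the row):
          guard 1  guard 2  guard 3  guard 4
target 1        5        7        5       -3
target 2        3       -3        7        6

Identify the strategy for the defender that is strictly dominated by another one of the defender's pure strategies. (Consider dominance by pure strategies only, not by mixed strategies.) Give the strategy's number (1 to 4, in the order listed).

3

The defender prefers columns that give the attacker less. Compare guard 3 with guard 4: -3 < 5, 6 < 7.
So guard 4 strictly dominates guard 3 for the defender; guard 3 is strictly dominated.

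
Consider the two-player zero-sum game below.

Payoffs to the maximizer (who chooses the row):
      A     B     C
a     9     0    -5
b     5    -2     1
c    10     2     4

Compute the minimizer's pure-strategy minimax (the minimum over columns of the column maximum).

2

The worst case (largest entry) in each column is A: 10, B: 2, C: 4.
The best (smallest) of these is 2.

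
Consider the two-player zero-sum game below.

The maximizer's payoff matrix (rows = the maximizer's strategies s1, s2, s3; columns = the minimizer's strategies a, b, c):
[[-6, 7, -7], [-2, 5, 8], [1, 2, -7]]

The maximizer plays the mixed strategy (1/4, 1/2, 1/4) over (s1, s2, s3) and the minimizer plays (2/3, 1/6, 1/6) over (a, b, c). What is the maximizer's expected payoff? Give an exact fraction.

-5/8

Against (2/3, 1/6, 1/6), each row's expected payoff is s1: -4; s2: 5/6; s3: -1/6.
Taking the (1/4, 1/2, 1/4)-weighted average: (1/4)·(-4) + (1/2)·(5/6) + (1/4)·(-1/6) = -5/8.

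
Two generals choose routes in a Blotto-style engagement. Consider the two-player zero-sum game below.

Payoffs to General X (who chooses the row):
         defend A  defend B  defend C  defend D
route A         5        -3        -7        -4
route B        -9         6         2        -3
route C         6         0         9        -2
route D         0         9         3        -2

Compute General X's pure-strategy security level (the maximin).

The worst-case payoff for each row is route A: -7, route B: -9, route C: -2, route D: -2.
The best of these is -2.

-2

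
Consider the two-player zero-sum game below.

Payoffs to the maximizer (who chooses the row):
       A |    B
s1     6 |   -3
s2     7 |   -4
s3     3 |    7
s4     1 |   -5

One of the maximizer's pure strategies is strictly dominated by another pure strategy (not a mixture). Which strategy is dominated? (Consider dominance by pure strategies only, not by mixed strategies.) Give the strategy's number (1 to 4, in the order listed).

Compare s4 with s1: 6 > 1, -3 > -5.
So s1 strictly dominates s4 for the maximizer; s4 is strictly dominated.

4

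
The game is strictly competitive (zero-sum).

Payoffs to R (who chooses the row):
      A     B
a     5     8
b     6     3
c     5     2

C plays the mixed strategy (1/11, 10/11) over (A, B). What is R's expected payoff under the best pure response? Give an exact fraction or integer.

a: (5)·(1/11) + (8)·(10/11) = 85/11.
b: (6)·(1/11) + (3)·(10/11) = 36/11.
c: (5)·(1/11) + (2)·(10/11) = 25/11.
The best pure response is a with expected payoff 85/11.

85/11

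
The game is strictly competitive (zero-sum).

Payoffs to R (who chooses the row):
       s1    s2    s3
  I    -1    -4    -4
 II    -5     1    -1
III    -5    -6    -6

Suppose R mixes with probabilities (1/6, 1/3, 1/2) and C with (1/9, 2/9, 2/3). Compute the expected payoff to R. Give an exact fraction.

-35/9

Against (1/9, 2/9, 2/3), each row's expected payoff is I: -11/3; II: -1; III: -53/9.
Taking the (1/6, 1/3, 1/2)-weighted average: (1/6)·(-11/3) + (1/3)·(-1) + (1/2)·(-53/9) = -35/9.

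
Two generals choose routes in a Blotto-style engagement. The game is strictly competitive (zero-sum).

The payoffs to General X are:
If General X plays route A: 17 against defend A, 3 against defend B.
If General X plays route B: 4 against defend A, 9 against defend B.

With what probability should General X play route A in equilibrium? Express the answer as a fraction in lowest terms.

Row minima are 3 and 4, so General X's maximin is 4; column maxima are 17 and 9, so General Y's minimax is 9. These differ, so the equilibrium is in mixed strategies.
Let General X play route A with probability p. General Y is indifferent when 17p + 4(1−p) = 3p + 9(1−p), giving p = 5/19.

5/19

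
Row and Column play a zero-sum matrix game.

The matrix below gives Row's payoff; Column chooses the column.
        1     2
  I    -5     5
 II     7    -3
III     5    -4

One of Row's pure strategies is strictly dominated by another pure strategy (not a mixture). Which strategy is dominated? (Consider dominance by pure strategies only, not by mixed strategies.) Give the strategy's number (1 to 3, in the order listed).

3

Compare III with II: 7 > 5, -3 > -4.
So II strictly dominates III for Row; III is strictly dominated.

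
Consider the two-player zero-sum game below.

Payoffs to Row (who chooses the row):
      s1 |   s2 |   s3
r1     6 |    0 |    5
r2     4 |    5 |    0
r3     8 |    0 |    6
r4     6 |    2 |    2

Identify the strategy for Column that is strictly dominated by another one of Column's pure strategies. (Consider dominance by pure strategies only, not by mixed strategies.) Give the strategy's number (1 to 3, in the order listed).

Column prefers columns that give Row less. Compare s1 with s3: 5 < 6, 0 < 4, 6 < 8, 2 < 6.
So s3 strictly dominates s1 for Column; s1 is strictly dominated.

1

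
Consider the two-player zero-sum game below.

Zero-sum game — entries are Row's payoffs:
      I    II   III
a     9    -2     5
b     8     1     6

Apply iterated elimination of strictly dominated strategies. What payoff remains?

Column I is strictly dominated by II for Column (-2<9, 1<8); eliminate I.
Row a is strictly dominated by row b (1>-2, 6>5); eliminate a.
Column III is strictly dominated by II for Column (1<6); eliminate III.
Only (b, II) remains, with payoff 1.

1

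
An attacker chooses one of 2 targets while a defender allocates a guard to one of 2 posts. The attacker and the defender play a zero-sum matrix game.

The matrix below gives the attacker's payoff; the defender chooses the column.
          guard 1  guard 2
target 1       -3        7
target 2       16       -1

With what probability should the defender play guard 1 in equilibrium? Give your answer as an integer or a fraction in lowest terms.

8/27

Row minima are -3 and -1, so the attacker's maximin is -1; column maxima are 16 and 7, so the defender's minimax is 7. These differ, so the equilibrium is in mixed strategies.
Let the defender play guard 1 with probability q. The attacker is indifferent when −3q + 7(1−q) = 16q − (1−q), giving q = 8/27.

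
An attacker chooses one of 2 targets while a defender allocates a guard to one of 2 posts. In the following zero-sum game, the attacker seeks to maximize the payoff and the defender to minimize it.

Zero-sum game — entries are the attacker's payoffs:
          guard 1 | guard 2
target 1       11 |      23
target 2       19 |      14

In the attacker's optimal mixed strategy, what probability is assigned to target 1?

Row minima are 11 and 14, so the attacker's maximin is 14; column maxima are 19 and 23, so the defender's minimax is 19. These differ, so the equilibrium is in mixed strategies.
Let the attacker play target 1 with probability p. The defender is indifferent when 11p + 19(1−p) = 23p + 14(1−p), giving p = 5/17.

5/17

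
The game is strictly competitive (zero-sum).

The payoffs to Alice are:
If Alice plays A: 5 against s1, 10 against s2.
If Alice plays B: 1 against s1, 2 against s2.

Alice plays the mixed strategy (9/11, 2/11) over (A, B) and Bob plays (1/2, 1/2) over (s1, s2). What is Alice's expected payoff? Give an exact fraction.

141/22

Against (1/2, 1/2), each row's expected payoff is A: 15/2; B: 3/2.
Taking the (9/11, 2/11)-weighted average: (9/11)·(15/2) + (2/11)·(3/2) = 141/22.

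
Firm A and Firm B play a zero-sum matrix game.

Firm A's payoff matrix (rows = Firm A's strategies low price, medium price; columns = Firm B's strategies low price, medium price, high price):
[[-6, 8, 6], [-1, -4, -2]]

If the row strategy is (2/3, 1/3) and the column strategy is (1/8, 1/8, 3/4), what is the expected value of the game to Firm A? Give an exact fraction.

Against (1/8, 1/8, 3/4), each row's expected payoff is low price: 19/4; medium price: -17/8.
Taking the (2/3, 1/3)-weighted average: (2/3)·(19/4) + (1/3)·(-17/8) = 59/24.

59/24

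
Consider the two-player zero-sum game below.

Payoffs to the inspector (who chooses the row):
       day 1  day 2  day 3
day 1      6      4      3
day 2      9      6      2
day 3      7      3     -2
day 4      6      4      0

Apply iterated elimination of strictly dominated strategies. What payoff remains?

Column day 2 is strictly dominated by day 3 for the inspectee (3<4, 2<6, -2<3, 0<4); eliminate day 2.
Row day 4 is strictly dominated by row day 2 (9>6, 2>0); eliminate day 4.
Column day 1 is strictly dominated by day 3 for the inspectee (3<6, 2<9, -2<7); eliminate day 1.
Row day 3 is strictly dominated by row day 1 (3>-2); eliminate day 3.
Row day 2 is strictly dominated by row day 1 (3>2); eliminate day 2.
Only (day 1, day 3) remains, with payoff 3.

3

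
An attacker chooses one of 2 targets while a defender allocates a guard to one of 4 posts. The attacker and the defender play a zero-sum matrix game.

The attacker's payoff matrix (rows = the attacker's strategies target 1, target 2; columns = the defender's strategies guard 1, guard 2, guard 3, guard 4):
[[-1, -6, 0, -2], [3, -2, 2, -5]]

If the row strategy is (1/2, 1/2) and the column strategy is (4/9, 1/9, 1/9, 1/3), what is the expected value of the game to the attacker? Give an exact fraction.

Against (4/9, 1/9, 1/9, 1/3), each row's expected payoff is target 1: -16/9; target 2: -1/3.
Taking the (1/2, 1/2)-weighted average: (1/2)·(-16/9) + (1/2)·(-1/3) = -19/18.

-19/18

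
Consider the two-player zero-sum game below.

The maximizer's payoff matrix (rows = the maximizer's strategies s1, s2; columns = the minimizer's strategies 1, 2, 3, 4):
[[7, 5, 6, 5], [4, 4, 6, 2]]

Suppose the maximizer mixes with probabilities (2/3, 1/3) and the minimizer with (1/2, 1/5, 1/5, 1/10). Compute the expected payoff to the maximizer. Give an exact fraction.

83/15

Against (1/2, 1/5, 1/5, 1/10), each row's expected payoff is s1: 31/5; s2: 21/5.
Taking the (2/3, 1/3)-weighted average: (2/3)·(31/5) + (1/3)·(21/5) = 83/15.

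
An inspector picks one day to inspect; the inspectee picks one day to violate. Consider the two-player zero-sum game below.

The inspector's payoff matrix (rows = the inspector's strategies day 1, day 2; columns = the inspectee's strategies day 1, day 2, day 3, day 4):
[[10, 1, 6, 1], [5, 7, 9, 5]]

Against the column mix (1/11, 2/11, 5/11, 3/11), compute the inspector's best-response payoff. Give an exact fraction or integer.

day 1: (10)·(1/11) + (1)·(2/11) + (6)·(5/11) + (1)·(3/11) = 45/11.
day 2: (5)·(1/11) + (7)·(2/11) + (9)·(5/11) + (5)·(3/11) = 79/11.
The best pure response is day 2 with expected payoff 79/11.

79/11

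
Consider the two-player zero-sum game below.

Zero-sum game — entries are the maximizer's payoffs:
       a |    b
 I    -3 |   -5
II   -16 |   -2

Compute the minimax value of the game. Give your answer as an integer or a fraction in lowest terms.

-37/8

Row minima are -5 and -16, so the maximizer's maximin is -5; column maxima are -3 and -2, so the minimizer's minimax is -3. These differ, so the equilibrium is in mixed strategies.
Let the maximizer play I with probability p. The minimizer is indifferent when −3p − 16(1−p) = −5p − 2(1−p), giving p = 7/8.
Let the minimizer play a with probability q. The maximizer is indifferent when −3q − 5(1−q) = −16q − 2(1−q), giving q = 3/16.
The value is -3·(3/16) + (-5)·(13/16) = -37/8.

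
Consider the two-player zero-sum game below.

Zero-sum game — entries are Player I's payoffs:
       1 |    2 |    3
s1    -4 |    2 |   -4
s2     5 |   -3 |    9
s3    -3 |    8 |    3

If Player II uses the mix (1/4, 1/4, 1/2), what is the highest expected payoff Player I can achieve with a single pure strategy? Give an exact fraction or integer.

s1: (-4)·(1/4) + (2)·(1/4) + (-4)·(1/2) = -5/2.
s2: (5)·(1/4) + (-3)·(1/4) + (9)·(1/2) = 5.
s3: (-3)·(1/4) + (8)·(1/4) + (3)·(1/2) = 11/4.
The best pure response is s2 with expected payoff 5.

5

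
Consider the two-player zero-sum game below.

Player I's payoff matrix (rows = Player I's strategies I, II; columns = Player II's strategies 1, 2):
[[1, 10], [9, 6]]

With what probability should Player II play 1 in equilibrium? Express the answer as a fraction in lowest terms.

1/3

Row minima are 1 and 6, so Player I's maximin is 6; column maxima are 9 and 10, so Player II's minimax is 9. These differ, so the equilibrium is in mixed strategies.
Let Player II play 1 with probability q. Player I is indifferent when q + 10(1−q) = 9q + 6(1−q), giving q = 1/3.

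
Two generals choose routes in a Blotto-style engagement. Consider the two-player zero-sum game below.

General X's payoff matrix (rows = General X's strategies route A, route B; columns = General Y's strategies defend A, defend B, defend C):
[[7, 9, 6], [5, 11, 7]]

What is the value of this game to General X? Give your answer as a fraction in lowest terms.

19/3

Column defend B is strictly dominated by defend C for General Y (it gives General X more in every row).
The remaining 2×2 game on (route A, route B) × (defend A, defend C) has no saddle point. Let General X play route A with probability p; indifference gives 7p + 5(1−p) = 6p + 7(1−p), so p = 2/3.
Similarly General Y's optimal q on defend A is 1/3, and the value is 7·(1/3) + (6)·(2/3) = 19/3.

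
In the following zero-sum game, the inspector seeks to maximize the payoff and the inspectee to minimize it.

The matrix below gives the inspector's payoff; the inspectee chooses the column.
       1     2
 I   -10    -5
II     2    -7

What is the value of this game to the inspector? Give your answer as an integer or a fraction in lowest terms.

-40/7

Row minima are -10 and -7, so the inspector's maximin is -7; column maxima are 2 and -5, so the inspectee's minimax is -5. These differ, so the equilibrium is in mixed strategies.
Let the inspector play I with probability p. The inspectee is indifferent when −10p + 2(1−p) = −5p − 7(1−p), giving p = 9/14.
Let the inspectee play 1 with probability q. The inspector is indifferent when −10q − 5(1−q) = 2q − 7(1−q), giving q = 1/7.
The value is -10·(1/7) + (-5)·(6/7) = -40/7.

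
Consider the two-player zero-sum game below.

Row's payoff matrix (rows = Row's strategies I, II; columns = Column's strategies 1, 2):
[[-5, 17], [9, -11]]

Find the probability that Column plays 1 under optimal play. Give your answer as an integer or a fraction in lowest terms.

2/3

Row minima are -5 and -11, so Row's maximin is -5; column maxima are 9 and 17, so Column's minimax is 9. These differ, so the equilibrium is in mixed strategies.
Let Column play 1 with probability q. Row is indifferent when −5q + 17(1−q) = 9q − 11(1−q), giving q = 2/3.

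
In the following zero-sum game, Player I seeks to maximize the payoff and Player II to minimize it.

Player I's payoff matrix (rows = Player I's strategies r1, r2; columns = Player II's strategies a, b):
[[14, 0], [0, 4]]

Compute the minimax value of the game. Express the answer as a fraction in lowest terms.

Row minima are 0 and 0, so Player I's maximin is 0; column maxima are 14 and 4, so Player II's minimax is 4. These differ, so the equilibrium is in mixed strategies.
Let Player I play r1 with probability p. Player II is indifferent when 14p = 4(1−p), giving p = 2/9.
Let Player II play a with probability q. Player I is indifferent when 14q = 4(1−q), giving q = 2/9.
The value is 14·(2/9) + (0)·(7/9) = 28/9.

28/9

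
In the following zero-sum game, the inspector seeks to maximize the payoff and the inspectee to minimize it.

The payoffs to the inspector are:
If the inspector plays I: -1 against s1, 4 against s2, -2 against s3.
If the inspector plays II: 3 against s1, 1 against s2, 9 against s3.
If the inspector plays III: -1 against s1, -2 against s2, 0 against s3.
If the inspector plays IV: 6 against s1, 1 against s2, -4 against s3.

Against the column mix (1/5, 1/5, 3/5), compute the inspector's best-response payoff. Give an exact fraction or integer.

I: (-1)·(1/5) + (4)·(1/5) + (-2)·(3/5) = -3/5.
II: (3)·(1/5) + (1)·(1/5) + (9)·(3/5) = 31/5.
III: (-1)·(1/5) + (-2)·(1/5) + (0)·(3/5) = -3/5.
IV: (6)·(1/5) + (1)·(1/5) + (-4)·(3/5) = -1.
The best pure response is II with expected payoff 31/5.

31/5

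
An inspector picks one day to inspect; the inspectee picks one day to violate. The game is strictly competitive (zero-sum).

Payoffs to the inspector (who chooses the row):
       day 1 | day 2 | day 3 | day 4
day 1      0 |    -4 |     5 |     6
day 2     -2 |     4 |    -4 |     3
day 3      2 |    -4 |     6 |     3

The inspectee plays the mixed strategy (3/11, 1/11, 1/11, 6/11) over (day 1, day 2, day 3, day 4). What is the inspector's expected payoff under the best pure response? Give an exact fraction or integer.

37/11

day 1: (0)·(3/11) + (-4)·(1/11) + (5)·(1/11) + (6)·(6/11) = 37/11.
day 2: (-2)·(3/11) + (4)·(1/11) + (-4)·(1/11) + (3)·(6/11) = 12/11.
day 3: (2)·(3/11) + (-4)·(1/11) + (6)·(1/11) + (3)·(6/11) = 26/11.
The best pure response is day 1 with expected payoff 37/11.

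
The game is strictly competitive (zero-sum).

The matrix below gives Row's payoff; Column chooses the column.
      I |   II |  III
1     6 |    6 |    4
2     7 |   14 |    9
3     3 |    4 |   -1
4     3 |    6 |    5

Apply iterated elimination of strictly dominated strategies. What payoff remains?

7

Row 3 is strictly dominated by row 1 (6>3, 6>4, 4>-1); eliminate 3.
Row 1 is strictly dominated by row 2 (7>6, 14>6, 9>4); eliminate 1.
Column II is strictly dominated by I for Column (7<14, 3<6); eliminate II.
Column III is strictly dominated by I for Column (7<9, 3<5); eliminate III.
Row 4 is strictly dominated by row 2 (7>3); eliminate 4.
Only (2, I) remains, with payoff 7.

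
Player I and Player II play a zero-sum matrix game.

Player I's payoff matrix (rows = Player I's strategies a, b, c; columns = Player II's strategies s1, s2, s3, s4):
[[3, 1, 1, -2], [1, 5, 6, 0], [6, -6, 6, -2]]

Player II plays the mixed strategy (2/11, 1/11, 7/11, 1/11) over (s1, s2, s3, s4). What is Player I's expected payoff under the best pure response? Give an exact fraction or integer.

a: (3)·(2/11) + (1)·(1/11) + (1)·(7/11) + (-2)·(1/11) = 12/11.
b: (1)·(2/11) + (5)·(1/11) + (6)·(7/11) + (0)·(1/11) = 49/11.
c: (6)·(2/11) + (-6)·(1/11) + (6)·(7/11) + (-2)·(1/11) = 46/11.
The best pure response is b with expected payoff 49/11.

49/11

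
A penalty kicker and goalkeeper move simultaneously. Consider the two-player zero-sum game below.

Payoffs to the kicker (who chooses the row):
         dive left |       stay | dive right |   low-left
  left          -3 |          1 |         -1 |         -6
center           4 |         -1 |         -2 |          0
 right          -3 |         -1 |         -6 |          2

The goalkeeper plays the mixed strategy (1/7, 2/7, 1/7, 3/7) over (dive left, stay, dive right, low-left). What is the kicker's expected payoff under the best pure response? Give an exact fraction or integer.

0

left: (-3)·(1/7) + (1)·(2/7) + (-1)·(1/7) + (-6)·(3/7) = -20/7.
center: (4)·(1/7) + (-1)·(2/7) + (-2)·(1/7) + (0)·(3/7) = 0.
right: (-3)·(1/7) + (-1)·(2/7) + (-6)·(1/7) + (2)·(3/7) = -5/7.
The best pure response is center with expected payoff 0.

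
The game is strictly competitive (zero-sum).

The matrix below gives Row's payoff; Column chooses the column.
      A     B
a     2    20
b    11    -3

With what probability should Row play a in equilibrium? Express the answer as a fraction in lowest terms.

Row minima are 2 and -3, so Row's maximin is 2; column maxima are 11 and 20, so Column's minimax is 11. These differ, so the equilibrium is in mixed strategies.
Let Row play a with probability p. Column is indifferent when 2p + 11(1−p) = 20p − 3(1−p), giving p = 7/16.

7/16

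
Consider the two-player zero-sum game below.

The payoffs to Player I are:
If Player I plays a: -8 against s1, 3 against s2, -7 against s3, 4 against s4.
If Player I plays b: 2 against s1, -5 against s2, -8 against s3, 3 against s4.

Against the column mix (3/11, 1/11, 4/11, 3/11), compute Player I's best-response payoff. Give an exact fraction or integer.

a: (-8)·(3/11) + (3)·(1/11) + (-7)·(4/11) + (4)·(3/11) = -37/11.
b: (2)·(3/11) + (-5)·(1/11) + (-8)·(4/11) + (3)·(3/11) = -2.
The best pure response is b with expected payoff -2.

-2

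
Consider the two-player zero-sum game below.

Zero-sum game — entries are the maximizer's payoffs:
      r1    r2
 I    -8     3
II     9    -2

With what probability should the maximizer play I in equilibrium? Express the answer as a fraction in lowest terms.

1/2

Row minima are -8 and -2, so the maximizer's maximin is -2; column maxima are 9 and 3, so the minimizer's minimax is 3. These differ, so the equilibrium is in mixed strategies.
Let the maximizer play I with probability p. The minimizer is indifferent when −8p + 9(1−p) = 3p − 2(1−p), giving p = 1/2.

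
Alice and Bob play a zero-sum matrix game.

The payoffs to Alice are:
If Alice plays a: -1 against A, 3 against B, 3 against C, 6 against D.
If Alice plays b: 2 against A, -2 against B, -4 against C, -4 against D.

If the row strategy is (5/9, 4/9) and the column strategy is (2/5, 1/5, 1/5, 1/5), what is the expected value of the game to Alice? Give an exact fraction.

Against (2/5, 1/5, 1/5, 1/5), each row's expected payoff is a: 2; b: -6/5.
Taking the (5/9, 4/9)-weighted average: (5/9)·(2) + (4/9)·(-6/5) = 26/45.

26/45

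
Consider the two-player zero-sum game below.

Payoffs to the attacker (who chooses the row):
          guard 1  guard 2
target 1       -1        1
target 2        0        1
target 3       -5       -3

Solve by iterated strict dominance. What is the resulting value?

Row target 3 is strictly dominated by row target 1 (-1>-5, 1>-3); eliminate target 3.
Column guard 2 is strictly dominated by guard 1 for the defender (-1<1, 0<1); eliminate guard 2.
Row target 1 is strictly dominated by row target 2 (0>-1); eliminate target 1.
Only (target 2, guard 1) remains, with payoff 0.

0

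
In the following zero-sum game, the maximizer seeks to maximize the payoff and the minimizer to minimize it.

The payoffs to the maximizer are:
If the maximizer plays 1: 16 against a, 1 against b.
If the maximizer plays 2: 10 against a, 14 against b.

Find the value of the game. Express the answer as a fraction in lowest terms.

Row minima are 1 and 10, so the maximizer's maximin is 10; column maxima are 16 and 14, so the minimizer's minimax is 14. These differ, so the equilibrium is in mixed strategies.
Let the maximizer play 1 with probability p. The minimizer is indifferent when 16p + 10(1−p) = p + 14(1−p), giving p = 4/19.
Let the minimizer play a with probability q. The maximizer is indifferent when 16q + (1−q) = 10q + 14(1−q), giving q = 13/19.
The value is 16·(13/19) + (1)·(6/19) = 214/19.

214/19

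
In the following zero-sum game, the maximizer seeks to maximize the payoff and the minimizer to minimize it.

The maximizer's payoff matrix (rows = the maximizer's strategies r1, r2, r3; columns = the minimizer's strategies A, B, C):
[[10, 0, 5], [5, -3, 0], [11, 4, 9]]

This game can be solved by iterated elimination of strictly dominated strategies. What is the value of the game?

Column A is strictly dominated by B for the minimizer (0<10, -3<5, 4<11); eliminate A.
Column C is strictly dominated by B for the minimizer (0<5, -3<0, 4<9); eliminate C.
Row r1 is strictly dominated by row r3 (4>0); eliminate r1.
Row r2 is strictly dominated by row r3 (4>-3); eliminate r2.
Only (r3, B) remains, with payoff 4.

4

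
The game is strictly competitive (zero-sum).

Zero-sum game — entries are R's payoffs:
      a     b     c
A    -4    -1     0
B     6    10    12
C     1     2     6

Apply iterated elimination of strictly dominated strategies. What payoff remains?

6

Column b is strictly dominated by a for C (-4<-1, 6<10, 1<2); eliminate b.
Row A is strictly dominated by row B (6>-4, 12>0); eliminate A.
Row C is strictly dominated by row B (6>1, 12>6); eliminate C.
Column c is strictly dominated by a for C (6<12); eliminate c.
Only (B, a) remains, with payoff 6.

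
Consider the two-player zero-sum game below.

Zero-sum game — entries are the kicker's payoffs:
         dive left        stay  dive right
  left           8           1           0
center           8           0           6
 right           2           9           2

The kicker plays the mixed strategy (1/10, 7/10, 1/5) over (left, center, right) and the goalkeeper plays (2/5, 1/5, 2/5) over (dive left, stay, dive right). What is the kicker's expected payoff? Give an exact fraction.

247/50

Against (2/5, 1/5, 2/5), each row's expected payoff is left: 17/5; center: 28/5; right: 17/5.
Taking the (1/10, 7/10, 1/5)-weighted average: (1/10)·(17/5) + (7/10)·(28/5) + (1/5)·(17/5) = 247/50.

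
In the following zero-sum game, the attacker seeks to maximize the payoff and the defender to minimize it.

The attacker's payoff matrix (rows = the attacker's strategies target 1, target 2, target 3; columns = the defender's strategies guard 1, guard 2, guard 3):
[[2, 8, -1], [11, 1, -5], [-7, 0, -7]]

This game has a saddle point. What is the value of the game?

-1

Row minima: -1, -5, -7 → the attacker's maximin is -1.
Column maxima: 11, 8, -1 → the defender's minimax is -1.
They coincide at (target 1, guard 3), so the value is -1.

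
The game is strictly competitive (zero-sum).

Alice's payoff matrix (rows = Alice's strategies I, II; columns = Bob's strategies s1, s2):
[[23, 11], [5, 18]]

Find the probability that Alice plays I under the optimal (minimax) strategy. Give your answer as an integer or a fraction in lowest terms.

13/25

Row minima are 11 and 5, so Alice's maximin is 11; column maxima are 23 and 18, so Bob's minimax is 18. These differ, so the equilibrium is in mixed strategies.
Let Alice play I with probability p. Bob is indifferent when 23p + 5(1−p) = 11p + 18(1−p), giving p = 13/25.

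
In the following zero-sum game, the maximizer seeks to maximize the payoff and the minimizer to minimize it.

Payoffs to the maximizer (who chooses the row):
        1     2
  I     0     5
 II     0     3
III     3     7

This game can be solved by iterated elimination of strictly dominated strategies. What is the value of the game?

3

Column 2 is strictly dominated by 1 for the minimizer (0<5, 0<3, 3<7); eliminate 2.
Row I is strictly dominated by row III (3>0); eliminate I.
Row II is strictly dominated by row III (3>0); eliminate II.
Only (III, 1) remains, with payoff 3.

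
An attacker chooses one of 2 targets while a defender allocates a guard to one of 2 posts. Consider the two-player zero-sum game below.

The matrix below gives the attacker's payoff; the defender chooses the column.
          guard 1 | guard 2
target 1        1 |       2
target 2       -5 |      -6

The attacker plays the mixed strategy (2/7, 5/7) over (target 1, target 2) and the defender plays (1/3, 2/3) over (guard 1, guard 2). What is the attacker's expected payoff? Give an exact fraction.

-25/7

Against (1/3, 2/3), each row's expected payoff is target 1: 5/3; target 2: -17/3.
Taking the (2/7, 5/7)-weighted average: (2/7)·(5/3) + (5/7)·(-17/3) = -25/7.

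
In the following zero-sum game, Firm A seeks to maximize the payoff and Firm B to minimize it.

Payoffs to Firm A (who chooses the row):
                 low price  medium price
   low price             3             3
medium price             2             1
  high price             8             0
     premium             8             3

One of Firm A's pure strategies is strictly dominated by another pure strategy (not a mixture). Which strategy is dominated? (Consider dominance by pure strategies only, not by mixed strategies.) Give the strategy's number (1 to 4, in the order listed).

2

Compare medium price with low price: 3 > 2, 3 > 1.
So low price strictly dominates medium price for Firm A; medium price is strictly dominated.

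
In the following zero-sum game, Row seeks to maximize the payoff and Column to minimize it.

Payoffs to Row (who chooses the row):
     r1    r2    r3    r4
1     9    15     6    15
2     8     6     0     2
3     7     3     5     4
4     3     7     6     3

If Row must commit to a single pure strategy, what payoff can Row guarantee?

6

The worst-case payoff for each row is 1: 6, 2: 0, 3: 3, 4: 3.
The best of these is 6.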